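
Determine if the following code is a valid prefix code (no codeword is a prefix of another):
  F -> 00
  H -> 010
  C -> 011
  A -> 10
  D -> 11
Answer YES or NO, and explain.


Checking each pair (does one codeword prefix another?):
  F='00' vs H='010': no prefix
  F='00' vs C='011': no prefix
  F='00' vs A='10': no prefix
  F='00' vs D='11': no prefix
  H='010' vs F='00': no prefix
  H='010' vs C='011': no prefix
  H='010' vs A='10': no prefix
  H='010' vs D='11': no prefix
  C='011' vs F='00': no prefix
  C='011' vs H='010': no prefix
  C='011' vs A='10': no prefix
  C='011' vs D='11': no prefix
  A='10' vs F='00': no prefix
  A='10' vs H='010': no prefix
  A='10' vs C='011': no prefix
  A='10' vs D='11': no prefix
  D='11' vs F='00': no prefix
  D='11' vs H='010': no prefix
  D='11' vs C='011': no prefix
  D='11' vs A='10': no prefix
No violation found over all pairs.

YES -- this is a valid prefix code. No codeword is a prefix of any other codeword.


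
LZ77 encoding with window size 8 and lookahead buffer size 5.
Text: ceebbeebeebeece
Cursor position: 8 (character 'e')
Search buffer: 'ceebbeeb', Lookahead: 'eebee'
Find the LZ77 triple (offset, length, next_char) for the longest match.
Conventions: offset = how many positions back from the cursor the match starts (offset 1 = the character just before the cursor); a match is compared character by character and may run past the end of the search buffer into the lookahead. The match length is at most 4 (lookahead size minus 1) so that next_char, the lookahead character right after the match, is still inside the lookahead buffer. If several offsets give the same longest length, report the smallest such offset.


Try each offset into the search buffer:
  offset=1 (pos 7, char 'b'): match length 0
  offset=2 (pos 6, char 'e'): match length 1
  offset=3 (pos 5, char 'e'): match length 4
  offset=4 (pos 4, char 'b'): match length 0
  offset=5 (pos 3, char 'b'): match length 0
  offset=6 (pos 2, char 'e'): match length 1
  offset=7 (pos 1, char 'e'): match length 3
  offset=8 (pos 0, char 'c'): match length 0
Longest match has length 4 at offset 3.
next_char = character at position 8 + 4 = 12 -> 'e'

Best match: offset=3, length=4 (matching 'eebe' starting at position 5)
LZ77 triple: (3, 4, 'e')


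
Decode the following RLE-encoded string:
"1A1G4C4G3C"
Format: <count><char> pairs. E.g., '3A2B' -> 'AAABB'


Expanding each <count><char> pair:
  1A -> 'A'
  1G -> 'G'
  4C -> 'CCCC'
  4G -> 'GGGG'
  3C -> 'CCC'

Decoded = AGCCCCGGGGCCC


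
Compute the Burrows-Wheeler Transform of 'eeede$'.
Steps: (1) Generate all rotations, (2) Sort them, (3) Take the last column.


Rotations (sorted):
  0: $eeede -> last char: e
  1: de$eee -> last char: e
  2: e$eeed -> last char: d
  3: ede$ee -> last char: e
  4: eede$e -> last char: e
  5: eeede$ -> last char: $


BWT = eedee$


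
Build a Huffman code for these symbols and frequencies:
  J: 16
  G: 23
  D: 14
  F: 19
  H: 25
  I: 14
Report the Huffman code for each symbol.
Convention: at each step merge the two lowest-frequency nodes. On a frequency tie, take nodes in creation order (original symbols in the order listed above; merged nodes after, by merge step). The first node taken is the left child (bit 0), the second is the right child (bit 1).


Huffman tree construction:
Step 1: Merge D(14) + I(14) = 28
Step 2: Merge J(16) + F(19) = 35
Step 3: Merge G(23) + H(25) = 48
Step 4: Merge (D+I)(28) + (J+F)(35) = 63
Step 5: Merge (G+H)(48) + ((D+I)+(J+F))(63) = 111
Read each symbol's code off the tree from the root (left child = 0, right child = 1).

Codes:
  J: 110 (length 3)
  G: 00 (length 2)
  D: 100 (length 3)
  F: 111 (length 3)
  H: 01 (length 2)
  I: 101 (length 3)
Average code length: 285/111 = 2.5676 bits/symbol


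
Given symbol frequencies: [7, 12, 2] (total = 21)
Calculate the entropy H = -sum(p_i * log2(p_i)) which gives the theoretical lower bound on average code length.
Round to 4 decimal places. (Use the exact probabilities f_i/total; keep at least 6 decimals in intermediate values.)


Per-symbol terms -p_i * log2(p_i) with p_i = f_i/21:
  p = 7/21 = 0.333333: log2(p) = -1.584963, -p*log2(p) = 0.528321
  p = 12/21 = 0.571429: log2(p) = -0.807355, -p*log2(p) = 0.461346
  p = 2/21 = 0.095238: log2(p) = -3.392317, -p*log2(p) = 0.323078
H = 0.528321 + 0.461346 + 0.323078 = 1.312745

H = 1.3127 bits/symbol


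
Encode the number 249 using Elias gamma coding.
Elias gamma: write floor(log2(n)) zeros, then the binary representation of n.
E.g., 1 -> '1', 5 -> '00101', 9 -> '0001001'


num_bits = floor(log2(249)) + 1 = 8
leading_zeros = num_bits - 1 = 7
binary(249) = 11111001

Elias gamma(249) = '0000000' + '11111001' = 000000011111001 (15 bits)


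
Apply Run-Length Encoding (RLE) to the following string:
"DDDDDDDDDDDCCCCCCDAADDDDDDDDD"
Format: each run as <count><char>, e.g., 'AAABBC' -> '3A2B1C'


Scanning runs left to right:
  i=0: run of 'D' x 11 -> '11D'
  i=11: run of 'C' x 6 -> '6C'
  i=17: run of 'D' x 1 -> '1D'
  i=18: run of 'A' x 2 -> '2A'
  i=20: run of 'D' x 9 -> '9D'

RLE = 11D6C1D2A9D


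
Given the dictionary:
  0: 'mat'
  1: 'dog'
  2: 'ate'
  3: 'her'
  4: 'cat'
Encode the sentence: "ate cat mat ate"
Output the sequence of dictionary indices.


Look up each word in the dictionary:
  'ate' -> 2
  'cat' -> 4
  'mat' -> 0
  'ate' -> 2

Encoded: [2, 4, 0, 2]


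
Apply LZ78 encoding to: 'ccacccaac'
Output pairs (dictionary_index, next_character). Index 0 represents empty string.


LZ78 encoding steps:
Dictionary: {0: ''}
Step 1: w='' (idx 0), next='c' -> output (0, 'c'), add 'c' as idx 1
Step 2: w='c' (idx 1), next='a' -> output (1, 'a'), add 'ca' as idx 2
Step 3: w='c' (idx 1), next='c' -> output (1, 'c'), add 'cc' as idx 3
Step 4: w='ca' (idx 2), next='a' -> output (2, 'a'), add 'caa' as idx 4
Step 5: w='c' (idx 1), end of input -> output (1, '')


Encoded: [(0, 'c'), (1, 'a'), (1, 'c'), (2, 'a'), (1, '')]


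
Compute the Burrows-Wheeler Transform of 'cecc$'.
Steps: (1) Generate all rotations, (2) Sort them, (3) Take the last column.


Rotations (sorted):
  0: $cecc -> last char: c
  1: c$cec -> last char: c
  2: cc$ce -> last char: e
  3: cecc$ -> last char: $
  4: ecc$c -> last char: c


BWT = cce$c


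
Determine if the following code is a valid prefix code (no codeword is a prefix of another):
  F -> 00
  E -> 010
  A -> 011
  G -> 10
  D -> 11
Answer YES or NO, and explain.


Checking each pair (does one codeword prefix another?):
  F='00' vs E='010': no prefix
  F='00' vs A='011': no prefix
  F='00' vs G='10': no prefix
  F='00' vs D='11': no prefix
  E='010' vs F='00': no prefix
  E='010' vs A='011': no prefix
  E='010' vs G='10': no prefix
  E='010' vs D='11': no prefix
  A='011' vs F='00': no prefix
  A='011' vs E='010': no prefix
  A='011' vs G='10': no prefix
  A='011' vs D='11': no prefix
  G='10' vs F='00': no prefix
  G='10' vs E='010': no prefix
  G='10' vs A='011': no prefix
  G='10' vs D='11': no prefix
  D='11' vs F='00': no prefix
  D='11' vs E='010': no prefix
  D='11' vs A='011': no prefix
  D='11' vs G='10': no prefix
No violation found over all pairs.

YES -- this is a valid prefix code. No codeword is a prefix of any other codeword.


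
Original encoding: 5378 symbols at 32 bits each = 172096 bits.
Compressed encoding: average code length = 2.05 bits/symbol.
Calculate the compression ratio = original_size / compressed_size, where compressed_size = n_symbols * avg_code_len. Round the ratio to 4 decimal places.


original_size = n_symbols * orig_bits = 5378 * 32 = 172096 bits
compressed_size = n_symbols * avg_code_len = 5378 * 2.05 = 11024.9 bits
ratio = original_size / compressed_size = 172096 / 11024.9 = 15.6098

Compression ratio = 15.6098


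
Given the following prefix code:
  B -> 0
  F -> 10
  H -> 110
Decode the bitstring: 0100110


Decoding step by step:
Bits 0 -> B
Bits 10 -> F
Bits 0 -> B
Bits 110 -> H


Decoded message: BFBH


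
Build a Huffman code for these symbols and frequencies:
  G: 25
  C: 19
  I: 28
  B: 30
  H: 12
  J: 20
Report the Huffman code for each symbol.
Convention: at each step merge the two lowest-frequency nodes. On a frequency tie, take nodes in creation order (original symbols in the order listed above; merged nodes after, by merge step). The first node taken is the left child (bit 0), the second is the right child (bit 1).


Huffman tree construction:
Step 1: Merge H(12) + C(19) = 31
Step 2: Merge J(20) + G(25) = 45
Step 3: Merge I(28) + B(30) = 58
Step 4: Merge (H+C)(31) + (J+G)(45) = 76
Step 5: Merge (I+B)(58) + ((H+C)+(J+G))(76) = 134
Read each symbol's code off the tree from the root (left child = 0, right child = 1).

Codes:
  G: 111 (length 3)
  C: 101 (length 3)
  I: 00 (length 2)
  B: 01 (length 2)
  H: 100 (length 3)
  J: 110 (length 3)
Average code length: 344/134 = 2.5672 bits/symbol


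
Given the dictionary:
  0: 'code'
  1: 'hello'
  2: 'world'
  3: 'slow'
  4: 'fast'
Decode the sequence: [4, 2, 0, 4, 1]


Look up each index in the dictionary:
  4 -> 'fast'
  2 -> 'world'
  0 -> 'code'
  4 -> 'fast'
  1 -> 'hello'

Decoded: "fast world code fast hello"


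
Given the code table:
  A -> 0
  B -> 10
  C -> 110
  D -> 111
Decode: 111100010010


Decoding:
111 -> D
10 -> B
0 -> A
0 -> A
10 -> B
0 -> A
10 -> B


Result: DBAABAB


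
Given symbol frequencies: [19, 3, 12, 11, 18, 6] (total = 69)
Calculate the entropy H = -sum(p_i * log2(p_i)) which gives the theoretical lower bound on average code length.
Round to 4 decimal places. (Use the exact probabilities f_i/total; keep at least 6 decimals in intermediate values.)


Per-symbol terms -p_i * log2(p_i) with p_i = f_i/69:
  p = 19/69 = 0.275362: log2(p) = -1.860597, -p*log2(p) = 0.512338
  p = 3/69 = 0.043478: log2(p) = -4.523562, -p*log2(p) = 0.196677
  p = 12/69 = 0.173913: log2(p) = -2.523562, -p*log2(p) = 0.438880
  p = 11/69 = 0.159420: log2(p) = -2.649093, -p*log2(p) = 0.422319
  p = 18/69 = 0.260870: log2(p) = -1.938599, -p*log2(p) = 0.505722
  p = 6/69 = 0.086957: log2(p) = -3.523562, -p*log2(p) = 0.306397
H = 0.512338 + 0.196677 + 0.438880 + 0.422319 + 0.505722 + 0.306397 = 2.382333

H = 2.3823 bits/symbol


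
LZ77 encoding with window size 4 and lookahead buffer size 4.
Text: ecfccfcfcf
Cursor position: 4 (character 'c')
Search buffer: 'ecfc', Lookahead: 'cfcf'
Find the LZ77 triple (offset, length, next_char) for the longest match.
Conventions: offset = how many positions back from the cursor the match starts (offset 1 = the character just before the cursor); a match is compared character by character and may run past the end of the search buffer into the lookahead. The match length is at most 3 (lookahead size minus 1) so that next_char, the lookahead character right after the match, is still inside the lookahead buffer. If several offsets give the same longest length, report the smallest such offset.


Try each offset into the search buffer:
  offset=1 (pos 3, char 'c'): match length 1
  offset=2 (pos 2, char 'f'): match length 0
  offset=3 (pos 1, char 'c'): match length 3
  offset=4 (pos 0, char 'e'): match length 0
Longest match has length 3 at offset 3.
next_char = character at position 4 + 3 = 7 -> 'f'

Best match: offset=3, length=3 (matching 'cfc' starting at position 1)
LZ77 triple: (3, 3, 'f')


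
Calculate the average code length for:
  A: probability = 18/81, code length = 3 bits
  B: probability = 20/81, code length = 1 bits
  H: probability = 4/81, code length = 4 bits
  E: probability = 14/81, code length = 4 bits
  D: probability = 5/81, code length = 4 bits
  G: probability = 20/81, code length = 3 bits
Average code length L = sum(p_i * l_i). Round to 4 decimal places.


Weighted contributions p_i * l_i:
  A: (18/81) * 3 = 54/81
  B: (20/81) * 1 = 20/81
  H: (4/81) * 4 = 16/81
  E: (14/81) * 4 = 56/81
  D: (5/81) * 4 = 20/81
  G: (20/81) * 3 = 60/81
Sum = (54 + 20 + 16 + 56 + 20 + 60)/81 = 226/81

L = 226/81 = 2.7901 bits/symbol


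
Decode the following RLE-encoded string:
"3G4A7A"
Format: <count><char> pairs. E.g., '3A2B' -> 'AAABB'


Expanding each <count><char> pair:
  3G -> 'GGG'
  4A -> 'AAAA'
  7A -> 'AAAAAAA'

Decoded = GGGAAAAAAAAAAA


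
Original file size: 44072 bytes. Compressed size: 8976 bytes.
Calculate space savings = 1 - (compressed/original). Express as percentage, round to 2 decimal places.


ratio = compressed/original = 8976/44072 = 0.203667
savings = 1 - ratio = 1 - 0.203667 = 0.796333
as a percentage: 0.796333 * 100 = 79.63%

Space savings = 1 - 8976/44072 = 79.63%


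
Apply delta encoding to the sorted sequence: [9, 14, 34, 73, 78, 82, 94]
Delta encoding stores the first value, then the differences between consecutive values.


First value: 9
Deltas:
  14 - 9 = 5
  34 - 14 = 20
  73 - 34 = 39
  78 - 73 = 5
  82 - 78 = 4
  94 - 82 = 12


Delta encoded: [9, 5, 20, 39, 5, 4, 12]


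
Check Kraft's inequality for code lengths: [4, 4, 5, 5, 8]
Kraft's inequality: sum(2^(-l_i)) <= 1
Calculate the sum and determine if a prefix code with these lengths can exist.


Sum = 2^(-4) + 2^(-4) + 2^(-5) + 2^(-5) + 2^(-8)
    = 0.0625 + 0.0625 + 0.03125 + 0.03125 + 0.00390625
    = 49/256 = 0.19140625
Since 0.19140625 <= 1, Kraft's inequality IS satisfied.
A prefix code with these lengths CAN exist.

Kraft sum = 0.19140625. Satisfied.


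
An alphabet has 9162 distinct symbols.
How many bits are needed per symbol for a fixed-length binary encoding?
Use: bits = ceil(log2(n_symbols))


log2(9162) = 13.1614
Bracket: 2^13 = 8192 < 9162 <= 2^14 = 16384
So ceil(log2(9162)) = 14

bits = ceil(log2(9162)) = ceil(13.1614) = 14 bits


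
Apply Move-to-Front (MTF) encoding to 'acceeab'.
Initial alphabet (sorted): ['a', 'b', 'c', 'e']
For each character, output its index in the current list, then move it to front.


MTF encoding:
'a': index 0 in ['a', 'b', 'c', 'e'] -> ['a', 'b', 'c', 'e']
'c': index 2 in ['a', 'b', 'c', 'e'] -> ['c', 'a', 'b', 'e']
'c': index 0 in ['c', 'a', 'b', 'e'] -> ['c', 'a', 'b', 'e']
'e': index 3 in ['c', 'a', 'b', 'e'] -> ['e', 'c', 'a', 'b']
'e': index 0 in ['e', 'c', 'a', 'b'] -> ['e', 'c', 'a', 'b']
'a': index 2 in ['e', 'c', 'a', 'b'] -> ['a', 'e', 'c', 'b']
'b': index 3 in ['a', 'e', 'c', 'b'] -> ['b', 'a', 'e', 'c']


Output: [0, 2, 0, 3, 0, 2, 3]


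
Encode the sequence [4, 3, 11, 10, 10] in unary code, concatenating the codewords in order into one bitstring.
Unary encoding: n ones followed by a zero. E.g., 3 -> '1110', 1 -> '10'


Encode each number as n ones followed by a terminating 0:
  4 -> 11110 (5 bits)
  3 -> 1110 (4 bits)
  11 -> 111111111110 (12 bits)
  10 -> 11111111110 (11 bits)
  10 -> 11111111110 (11 bits)
Total length = 5 + 4 + 12 + 11 + 11 = 43 bits.

Unary([4, 3, 11, 10, 10]) = 1111011101111111111101111111111011111111110 (43 bits)


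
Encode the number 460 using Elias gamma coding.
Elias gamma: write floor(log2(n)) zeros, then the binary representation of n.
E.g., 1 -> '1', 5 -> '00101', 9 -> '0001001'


num_bits = floor(log2(460)) + 1 = 9
leading_zeros = num_bits - 1 = 8
binary(460) = 111001100

Elias gamma(460) = '00000000' + '111001100' = 00000000111001100 (17 bits)


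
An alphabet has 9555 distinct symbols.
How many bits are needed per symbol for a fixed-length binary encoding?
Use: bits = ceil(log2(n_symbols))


log2(9555) = 13.222
Bracket: 2^13 = 8192 < 9555 <= 2^14 = 16384
So ceil(log2(9555)) = 14

bits = ceil(log2(9555)) = ceil(13.222) = 14 bits


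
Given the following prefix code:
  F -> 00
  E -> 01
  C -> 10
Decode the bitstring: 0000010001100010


Decoding step by step:
Bits 00 -> F
Bits 00 -> F
Bits 01 -> E
Bits 00 -> F
Bits 01 -> E
Bits 10 -> C
Bits 00 -> F
Bits 10 -> C


Decoded message: FFEFECFC


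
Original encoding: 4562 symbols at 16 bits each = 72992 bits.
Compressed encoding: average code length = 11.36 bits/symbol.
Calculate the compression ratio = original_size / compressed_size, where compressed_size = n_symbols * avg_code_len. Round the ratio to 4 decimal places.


original_size = n_symbols * orig_bits = 4562 * 16 = 72992 bits
compressed_size = n_symbols * avg_code_len = 4562 * 11.36 = 51824.32 bits
ratio = original_size / compressed_size = 72992 / 51824.32 = 1.4085

Compression ratio = 1.4085


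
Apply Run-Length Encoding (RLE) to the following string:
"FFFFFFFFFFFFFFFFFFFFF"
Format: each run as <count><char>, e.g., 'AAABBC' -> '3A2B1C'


Scanning runs left to right:
  i=0: run of 'F' x 21 -> '21F'

RLE = 21F


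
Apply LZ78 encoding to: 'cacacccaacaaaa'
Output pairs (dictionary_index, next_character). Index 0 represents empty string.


LZ78 encoding steps:
Dictionary: {0: ''}
Step 1: w='' (idx 0), next='c' -> output (0, 'c'), add 'c' as idx 1
Step 2: w='' (idx 0), next='a' -> output (0, 'a'), add 'a' as idx 2
Step 3: w='c' (idx 1), next='a' -> output (1, 'a'), add 'ca' as idx 3
Step 4: w='c' (idx 1), next='c' -> output (1, 'c'), add 'cc' as idx 4
Step 5: w='ca' (idx 3), next='a' -> output (3, 'a'), add 'caa' as idx 5
Step 6: w='caa' (idx 5), next='a' -> output (5, 'a'), add 'caaa' as idx 6
Step 7: w='a' (idx 2), end of input -> output (2, '')


Encoded: [(0, 'c'), (0, 'a'), (1, 'a'), (1, 'c'), (3, 'a'), (5, 'a'), (2, '')]


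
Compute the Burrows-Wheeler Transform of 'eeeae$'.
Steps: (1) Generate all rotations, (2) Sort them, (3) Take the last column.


Rotations (sorted):
  0: $eeeae -> last char: e
  1: ae$eee -> last char: e
  2: e$eeea -> last char: a
  3: eae$ee -> last char: e
  4: eeae$e -> last char: e
  5: eeeae$ -> last char: $


BWT = eeaee$


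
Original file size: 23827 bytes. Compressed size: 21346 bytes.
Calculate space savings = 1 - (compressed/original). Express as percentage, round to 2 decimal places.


ratio = compressed/original = 21346/23827 = 0.895874
savings = 1 - ratio = 1 - 0.895874 = 0.104126
as a percentage: 0.104126 * 100 = 10.41%

Space savings = 1 - 21346/23827 = 10.41%


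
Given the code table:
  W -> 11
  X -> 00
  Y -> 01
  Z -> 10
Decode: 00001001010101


Decoding:
00 -> X
00 -> X
10 -> Z
01 -> Y
01 -> Y
01 -> Y
01 -> Y


Result: XXZYYYY


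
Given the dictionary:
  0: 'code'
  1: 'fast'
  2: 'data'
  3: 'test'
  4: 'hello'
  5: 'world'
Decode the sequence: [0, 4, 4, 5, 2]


Look up each index in the dictionary:
  0 -> 'code'
  4 -> 'hello'
  4 -> 'hello'
  5 -> 'world'
  2 -> 'data'

Decoded: "code hello hello world data"


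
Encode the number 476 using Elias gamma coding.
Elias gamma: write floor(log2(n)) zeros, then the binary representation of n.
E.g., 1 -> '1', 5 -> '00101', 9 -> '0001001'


num_bits = floor(log2(476)) + 1 = 9
leading_zeros = num_bits - 1 = 8
binary(476) = 111011100

Elias gamma(476) = '00000000' + '111011100' = 00000000111011100 (17 bits)


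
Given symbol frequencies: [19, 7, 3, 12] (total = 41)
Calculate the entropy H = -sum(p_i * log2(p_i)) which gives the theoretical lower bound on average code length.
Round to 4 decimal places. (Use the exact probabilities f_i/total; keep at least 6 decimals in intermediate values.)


Per-symbol terms -p_i * log2(p_i) with p_i = f_i/41:
  p = 19/41 = 0.463415: log2(p) = -1.109624, -p*log2(p) = 0.514216
  p = 7/41 = 0.170732: log2(p) = -2.550197, -p*log2(p) = 0.435400
  p = 3/41 = 0.073171: log2(p) = -3.772590, -p*log2(p) = 0.276043
  p = 12/41 = 0.292683: log2(p) = -1.772590, -p*log2(p) = 0.518807
H = 0.514216 + 0.435400 + 0.276043 + 0.518807 = 1.744466

H = 1.7445 bits/symbol


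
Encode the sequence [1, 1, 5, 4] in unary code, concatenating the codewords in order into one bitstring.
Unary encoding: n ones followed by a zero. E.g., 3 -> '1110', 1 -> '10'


Encode each number as n ones followed by a terminating 0:
  1 -> 10 (2 bits)
  1 -> 10 (2 bits)
  5 -> 111110 (6 bits)
  4 -> 11110 (5 bits)
Total length = 2 + 2 + 6 + 5 = 15 bits.

Unary([1, 1, 5, 4]) = 101011111011110 (15 bits)


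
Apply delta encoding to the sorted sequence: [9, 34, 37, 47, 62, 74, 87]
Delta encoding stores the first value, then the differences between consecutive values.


First value: 9
Deltas:
  34 - 9 = 25
  37 - 34 = 3
  47 - 37 = 10
  62 - 47 = 15
  74 - 62 = 12
  87 - 74 = 13


Delta encoded: [9, 25, 3, 10, 15, 12, 13]


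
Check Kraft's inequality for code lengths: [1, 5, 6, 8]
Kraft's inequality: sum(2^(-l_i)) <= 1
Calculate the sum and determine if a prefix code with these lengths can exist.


Sum = 2^(-1) + 2^(-5) + 2^(-6) + 2^(-8)
    = 0.5 + 0.03125 + 0.015625 + 0.00390625
    = 141/256 = 0.55078125
Since 0.55078125 <= 1, Kraft's inequality IS satisfied.
A prefix code with these lengths CAN exist.

Kraft sum = 0.55078125. Satisfied.


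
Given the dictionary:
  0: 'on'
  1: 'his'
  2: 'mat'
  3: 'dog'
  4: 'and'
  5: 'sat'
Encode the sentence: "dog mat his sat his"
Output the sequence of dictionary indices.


Look up each word in the dictionary:
  'dog' -> 3
  'mat' -> 2
  'his' -> 1
  'sat' -> 5
  'his' -> 1

Encoded: [3, 2, 1, 5, 1]


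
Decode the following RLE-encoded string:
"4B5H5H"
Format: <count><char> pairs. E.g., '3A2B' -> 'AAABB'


Expanding each <count><char> pair:
  4B -> 'BBBB'
  5H -> 'HHHHH'
  5H -> 'HHHHH'

Decoded = BBBBHHHHHHHHHH


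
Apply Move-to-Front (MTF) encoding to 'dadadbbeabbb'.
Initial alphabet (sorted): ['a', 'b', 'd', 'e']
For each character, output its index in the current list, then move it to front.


MTF encoding:
'd': index 2 in ['a', 'b', 'd', 'e'] -> ['d', 'a', 'b', 'e']
'a': index 1 in ['d', 'a', 'b', 'e'] -> ['a', 'd', 'b', 'e']
'd': index 1 in ['a', 'd', 'b', 'e'] -> ['d', 'a', 'b', 'e']
'a': index 1 in ['d', 'a', 'b', 'e'] -> ['a', 'd', 'b', 'e']
'd': index 1 in ['a', 'd', 'b', 'e'] -> ['d', 'a', 'b', 'e']
'b': index 2 in ['d', 'a', 'b', 'e'] -> ['b', 'd', 'a', 'e']
'b': index 0 in ['b', 'd', 'a', 'e'] -> ['b', 'd', 'a', 'e']
'e': index 3 in ['b', 'd', 'a', 'e'] -> ['e', 'b', 'd', 'a']
'a': index 3 in ['e', 'b', 'd', 'a'] -> ['a', 'e', 'b', 'd']
'b': index 2 in ['a', 'e', 'b', 'd'] -> ['b', 'a', 'e', 'd']
'b': index 0 in ['b', 'a', 'e', 'd'] -> ['b', 'a', 'e', 'd']
'b': index 0 in ['b', 'a', 'e', 'd'] -> ['b', 'a', 'e', 'd']


Output: [2, 1, 1, 1, 1, 2, 0, 3, 3, 2, 0, 0]


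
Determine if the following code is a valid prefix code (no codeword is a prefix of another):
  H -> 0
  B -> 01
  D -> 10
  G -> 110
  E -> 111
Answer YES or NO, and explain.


Checking each pair (does one codeword prefix another?):
  H='0' vs B='01': prefix -- VIOLATION

NO -- this is NOT a valid prefix code. H (0) is a prefix of B (01).


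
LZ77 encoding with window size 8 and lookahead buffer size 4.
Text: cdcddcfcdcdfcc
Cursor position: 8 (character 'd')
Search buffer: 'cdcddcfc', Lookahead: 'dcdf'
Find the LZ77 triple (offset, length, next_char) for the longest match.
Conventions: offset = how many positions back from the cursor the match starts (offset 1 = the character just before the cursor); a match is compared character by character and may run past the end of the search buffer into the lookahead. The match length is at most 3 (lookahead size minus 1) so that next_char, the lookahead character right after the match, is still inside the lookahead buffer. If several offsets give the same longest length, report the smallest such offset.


Try each offset into the search buffer:
  offset=1 (pos 7, char 'c'): match length 0
  offset=2 (pos 6, char 'f'): match length 0
  offset=3 (pos 5, char 'c'): match length 0
  offset=4 (pos 4, char 'd'): match length 2
  offset=5 (pos 3, char 'd'): match length 1
  offset=6 (pos 2, char 'c'): match length 0
  offset=7 (pos 1, char 'd'): match length 3
  offset=8 (pos 0, char 'c'): match length 0
Longest match has length 3 at offset 7.
next_char = character at position 8 + 3 = 11 -> 'f'

Best match: offset=7, length=3 (matching 'dcd' starting at position 1)
LZ77 triple: (7, 3, 'f')


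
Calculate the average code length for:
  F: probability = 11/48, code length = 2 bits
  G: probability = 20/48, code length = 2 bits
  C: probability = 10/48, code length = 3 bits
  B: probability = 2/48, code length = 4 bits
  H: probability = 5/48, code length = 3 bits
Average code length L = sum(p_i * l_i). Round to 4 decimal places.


Weighted contributions p_i * l_i:
  F: (11/48) * 2 = 22/48
  G: (20/48) * 2 = 40/48
  C: (10/48) * 3 = 30/48
  B: (2/48) * 4 = 8/48
  H: (5/48) * 3 = 15/48
Sum = (22 + 40 + 30 + 8 + 15)/48 = 115/48

L = 115/48 = 2.3958 bits/symbol


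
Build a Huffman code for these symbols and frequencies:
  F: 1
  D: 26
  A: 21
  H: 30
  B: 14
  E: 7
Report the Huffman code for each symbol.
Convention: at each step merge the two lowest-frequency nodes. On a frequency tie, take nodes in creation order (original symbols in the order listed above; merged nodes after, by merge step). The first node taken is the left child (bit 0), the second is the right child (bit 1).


Huffman tree construction:
Step 1: Merge F(1) + E(7) = 8
Step 2: Merge (F+E)(8) + B(14) = 22
Step 3: Merge A(21) + ((F+E)+B)(22) = 43
Step 4: Merge D(26) + H(30) = 56
Step 5: Merge (A+((F+E)+B))(43) + (D+H)(56) = 99
Read each symbol's code off the tree from the root (left child = 0, right child = 1).

Codes:
  F: 0100 (length 4)
  D: 10 (length 2)
  A: 00 (length 2)
  H: 11 (length 2)
  B: 011 (length 3)
  E: 0101 (length 4)
Average code length: 228/99 = 2.3030 bits/symbol


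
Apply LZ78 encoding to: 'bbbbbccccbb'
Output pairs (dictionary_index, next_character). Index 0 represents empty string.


LZ78 encoding steps:
Dictionary: {0: ''}
Step 1: w='' (idx 0), next='b' -> output (0, 'b'), add 'b' as idx 1
Step 2: w='b' (idx 1), next='b' -> output (1, 'b'), add 'bb' as idx 2
Step 3: w='bb' (idx 2), next='c' -> output (2, 'c'), add 'bbc' as idx 3
Step 4: w='' (idx 0), next='c' -> output (0, 'c'), add 'c' as idx 4
Step 5: w='c' (idx 4), next='c' -> output (4, 'c'), add 'cc' as idx 5
Step 6: w='bb' (idx 2), end of input -> output (2, '')


Encoded: [(0, 'b'), (1, 'b'), (2, 'c'), (0, 'c'), (4, 'c'), (2, '')]


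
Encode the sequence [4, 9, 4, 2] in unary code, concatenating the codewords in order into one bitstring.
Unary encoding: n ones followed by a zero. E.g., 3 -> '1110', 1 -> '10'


Encode each number as n ones followed by a terminating 0:
  4 -> 11110 (5 bits)
  9 -> 1111111110 (10 bits)
  4 -> 11110 (5 bits)
  2 -> 110 (3 bits)
Total length = 5 + 10 + 5 + 3 = 23 bits.

Unary([4, 9, 4, 2]) = 11110111111111011110110 (23 bits)


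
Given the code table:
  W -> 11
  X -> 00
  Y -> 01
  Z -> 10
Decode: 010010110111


Decoding:
01 -> Y
00 -> X
10 -> Z
11 -> W
01 -> Y
11 -> W


Result: YXZWYW


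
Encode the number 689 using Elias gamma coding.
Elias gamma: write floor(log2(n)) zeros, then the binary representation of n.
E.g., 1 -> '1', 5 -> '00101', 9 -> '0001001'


num_bits = floor(log2(689)) + 1 = 10
leading_zeros = num_bits - 1 = 9
binary(689) = 1010110001

Elias gamma(689) = '000000000' + '1010110001' = 0000000001010110001 (19 bits)


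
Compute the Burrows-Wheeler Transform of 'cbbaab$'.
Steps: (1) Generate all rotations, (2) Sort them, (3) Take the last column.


Rotations (sorted):
  0: $cbbaab -> last char: b
  1: aab$cbb -> last char: b
  2: ab$cbba -> last char: a
  3: b$cbbaa -> last char: a
  4: baab$cb -> last char: b
  5: bbaab$c -> last char: c
  6: cbbaab$ -> last char: $


BWT = bbaabc$


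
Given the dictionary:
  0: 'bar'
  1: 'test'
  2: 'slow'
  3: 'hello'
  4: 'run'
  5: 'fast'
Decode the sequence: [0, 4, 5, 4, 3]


Look up each index in the dictionary:
  0 -> 'bar'
  4 -> 'run'
  5 -> 'fast'
  4 -> 'run'
  3 -> 'hello'

Decoded: "bar run fast run hello"


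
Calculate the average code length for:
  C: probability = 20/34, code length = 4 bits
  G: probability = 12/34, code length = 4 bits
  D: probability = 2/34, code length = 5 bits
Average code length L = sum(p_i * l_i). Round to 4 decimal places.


Weighted contributions p_i * l_i:
  C: (20/34) * 4 = 80/34
  G: (12/34) * 4 = 48/34
  D: (2/34) * 5 = 10/34
Sum = (80 + 48 + 10)/34 = 138/34

L = 138/34 = 4.0588 bits/symbol


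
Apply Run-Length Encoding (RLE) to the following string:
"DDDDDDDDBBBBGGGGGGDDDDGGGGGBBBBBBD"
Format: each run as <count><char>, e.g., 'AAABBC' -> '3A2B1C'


Scanning runs left to right:
  i=0: run of 'D' x 8 -> '8D'
  i=8: run of 'B' x 4 -> '4B'
  i=12: run of 'G' x 6 -> '6G'
  i=18: run of 'D' x 4 -> '4D'
  i=22: run of 'G' x 5 -> '5G'
  i=27: run of 'B' x 6 -> '6B'
  i=33: run of 'D' x 1 -> '1D'

RLE = 8D4B6G4D5G6B1D


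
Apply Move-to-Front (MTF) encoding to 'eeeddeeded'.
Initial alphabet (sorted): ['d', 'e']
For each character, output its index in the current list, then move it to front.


MTF encoding:
'e': index 1 in ['d', 'e'] -> ['e', 'd']
'e': index 0 in ['e', 'd'] -> ['e', 'd']
'e': index 0 in ['e', 'd'] -> ['e', 'd']
'd': index 1 in ['e', 'd'] -> ['d', 'e']
'd': index 0 in ['d', 'e'] -> ['d', 'e']
'e': index 1 in ['d', 'e'] -> ['e', 'd']
'e': index 0 in ['e', 'd'] -> ['e', 'd']
'd': index 1 in ['e', 'd'] -> ['d', 'e']
'e': index 1 in ['d', 'e'] -> ['e', 'd']
'd': index 1 in ['e', 'd'] -> ['d', 'e']


Output: [1, 0, 0, 1, 0, 1, 0, 1, 1, 1]


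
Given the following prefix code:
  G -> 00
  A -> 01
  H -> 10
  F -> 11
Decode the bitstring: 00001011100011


Decoding step by step:
Bits 00 -> G
Bits 00 -> G
Bits 10 -> H
Bits 11 -> F
Bits 10 -> H
Bits 00 -> G
Bits 11 -> F


Decoded message: GGHFHGF


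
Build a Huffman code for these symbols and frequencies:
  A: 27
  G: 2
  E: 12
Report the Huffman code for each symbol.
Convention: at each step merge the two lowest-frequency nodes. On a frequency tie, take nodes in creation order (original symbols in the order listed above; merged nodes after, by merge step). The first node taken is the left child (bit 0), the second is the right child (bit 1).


Huffman tree construction:
Step 1: Merge G(2) + E(12) = 14
Step 2: Merge (G+E)(14) + A(27) = 41
Read each symbol's code off the tree from the root (left child = 0, right child = 1).

Codes:
  A: 1 (length 1)
  G: 00 (length 2)
  E: 01 (length 2)
Average code length: 55/41 = 1.3415 bits/symbol


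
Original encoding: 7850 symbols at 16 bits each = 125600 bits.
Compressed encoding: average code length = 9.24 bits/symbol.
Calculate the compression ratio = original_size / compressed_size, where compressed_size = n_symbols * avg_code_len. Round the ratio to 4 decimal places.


original_size = n_symbols * orig_bits = 7850 * 16 = 125600 bits
compressed_size = n_symbols * avg_code_len = 7850 * 9.24 = 72534.0 bits
ratio = original_size / compressed_size = 125600 / 72534.0 = 1.7316

Compression ratio = 1.7316


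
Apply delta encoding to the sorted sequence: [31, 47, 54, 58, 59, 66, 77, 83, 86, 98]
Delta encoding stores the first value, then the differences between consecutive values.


First value: 31
Deltas:
  47 - 31 = 16
  54 - 47 = 7
  58 - 54 = 4
  59 - 58 = 1
  66 - 59 = 7
  77 - 66 = 11
  83 - 77 = 6
  86 - 83 = 3
  98 - 86 = 12


Delta encoded: [31, 16, 7, 4, 1, 7, 11, 6, 3, 12]


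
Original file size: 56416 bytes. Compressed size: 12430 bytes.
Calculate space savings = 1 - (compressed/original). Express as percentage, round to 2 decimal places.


ratio = compressed/original = 12430/56416 = 0.220328
savings = 1 - ratio = 1 - 0.220328 = 0.779672
as a percentage: 0.779672 * 100 = 77.97%

Space savings = 1 - 12430/56416 = 77.97%


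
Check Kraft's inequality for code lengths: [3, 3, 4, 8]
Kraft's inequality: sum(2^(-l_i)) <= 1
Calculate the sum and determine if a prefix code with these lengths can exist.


Sum = 2^(-3) + 2^(-3) + 2^(-4) + 2^(-8)
    = 0.125 + 0.125 + 0.0625 + 0.00390625
    = 81/256 = 0.31640625
Since 0.31640625 <= 1, Kraft's inequality IS satisfied.
A prefix code with these lengths CAN exist.

Kraft sum = 0.31640625. Satisfied.


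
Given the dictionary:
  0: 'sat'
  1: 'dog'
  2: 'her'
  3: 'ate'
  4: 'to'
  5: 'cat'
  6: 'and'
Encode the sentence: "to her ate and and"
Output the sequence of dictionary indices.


Look up each word in the dictionary:
  'to' -> 4
  'her' -> 2
  'ate' -> 3
  'and' -> 6
  'and' -> 6

Encoded: [4, 2, 3, 6, 6]


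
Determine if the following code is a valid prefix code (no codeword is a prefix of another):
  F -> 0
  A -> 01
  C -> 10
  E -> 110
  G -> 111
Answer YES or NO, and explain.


Checking each pair (does one codeword prefix another?):
  F='0' vs A='01': prefix -- VIOLATION

NO -- this is NOT a valid prefix code. F (0) is a prefix of A (01).


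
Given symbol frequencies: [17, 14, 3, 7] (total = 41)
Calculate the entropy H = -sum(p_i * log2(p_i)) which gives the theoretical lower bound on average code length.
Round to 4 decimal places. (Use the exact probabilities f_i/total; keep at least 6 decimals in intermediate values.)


Per-symbol terms -p_i * log2(p_i) with p_i = f_i/41:
  p = 17/41 = 0.414634: log2(p) = -1.270089, -p*log2(p) = 0.526622
  p = 14/41 = 0.341463: log2(p) = -1.550197, -p*log2(p) = 0.529336
  p = 3/41 = 0.073171: log2(p) = -3.772590, -p*log2(p) = 0.276043
  p = 7/41 = 0.170732: log2(p) = -2.550197, -p*log2(p) = 0.435400
H = 0.526622 + 0.529336 + 0.276043 + 0.435400 = 1.767401

H = 1.7674 bits/symbol


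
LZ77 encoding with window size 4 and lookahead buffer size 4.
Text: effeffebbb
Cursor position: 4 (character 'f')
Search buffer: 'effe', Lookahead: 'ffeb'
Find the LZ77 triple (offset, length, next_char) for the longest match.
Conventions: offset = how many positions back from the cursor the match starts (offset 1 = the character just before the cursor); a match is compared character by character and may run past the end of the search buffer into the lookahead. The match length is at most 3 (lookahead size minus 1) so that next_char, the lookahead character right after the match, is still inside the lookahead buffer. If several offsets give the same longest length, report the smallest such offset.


Try each offset into the search buffer:
  offset=1 (pos 3, char 'e'): match length 0
  offset=2 (pos 2, char 'f'): match length 1
  offset=3 (pos 1, char 'f'): match length 3
  offset=4 (pos 0, char 'e'): match length 0
Longest match has length 3 at offset 3.
next_char = character at position 4 + 3 = 7 -> 'b'

Best match: offset=3, length=3 (matching 'ffe' starting at position 1)
LZ77 triple: (3, 3, 'b')


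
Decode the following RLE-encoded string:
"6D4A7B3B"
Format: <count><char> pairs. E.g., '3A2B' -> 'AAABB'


Expanding each <count><char> pair:
  6D -> 'DDDDDD'
  4A -> 'AAAA'
  7B -> 'BBBBBBB'
  3B -> 'BBB'

Decoded = DDDDDDAAAABBBBBBBBBB


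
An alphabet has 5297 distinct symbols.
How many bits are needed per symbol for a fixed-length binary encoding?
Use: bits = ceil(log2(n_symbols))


log2(5297) = 12.371
Bracket: 2^12 = 4096 < 5297 <= 2^13 = 8192
So ceil(log2(5297)) = 13

bits = ceil(log2(5297)) = ceil(12.371) = 13 bits


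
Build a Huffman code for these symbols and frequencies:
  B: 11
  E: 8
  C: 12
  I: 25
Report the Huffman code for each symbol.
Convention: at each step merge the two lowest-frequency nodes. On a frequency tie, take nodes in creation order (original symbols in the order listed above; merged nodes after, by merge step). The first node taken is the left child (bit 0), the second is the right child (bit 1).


Huffman tree construction:
Step 1: Merge E(8) + B(11) = 19
Step 2: Merge C(12) + (E+B)(19) = 31
Step 3: Merge I(25) + (C+(E+B))(31) = 56
Read each symbol's code off the tree from the root (left child = 0, right child = 1).

Codes:
  B: 111 (length 3)
  E: 110 (length 3)
  C: 10 (length 2)
  I: 0 (length 1)
Average code length: 106/56 = 1.8929 bits/symbol


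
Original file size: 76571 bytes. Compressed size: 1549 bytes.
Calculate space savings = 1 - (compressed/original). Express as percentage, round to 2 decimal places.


ratio = compressed/original = 1549/76571 = 0.02023
savings = 1 - ratio = 1 - 0.02023 = 0.97977
as a percentage: 0.97977 * 100 = 97.98%

Space savings = 1 - 1549/76571 = 97.98%


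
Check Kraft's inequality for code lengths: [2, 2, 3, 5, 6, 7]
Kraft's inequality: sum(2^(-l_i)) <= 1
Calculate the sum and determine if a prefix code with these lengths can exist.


Sum = 2^(-2) + 2^(-2) + 2^(-3) + 2^(-5) + 2^(-6) + 2^(-7)
    = 0.25 + 0.25 + 0.125 + 0.03125 + 0.015625 + 0.0078125
    = 87/128 = 0.6796875
Since 0.6796875 <= 1, Kraft's inequality IS satisfied.
A prefix code with these lengths CAN exist.

Kraft sum = 0.6796875. Satisfied.


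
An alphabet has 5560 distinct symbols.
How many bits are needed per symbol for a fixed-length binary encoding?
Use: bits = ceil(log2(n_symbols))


log2(5560) = 12.4409
Bracket: 2^12 = 4096 < 5560 <= 2^13 = 8192
So ceil(log2(5560)) = 13

bits = ceil(log2(5560)) = ceil(12.4409) = 13 bits


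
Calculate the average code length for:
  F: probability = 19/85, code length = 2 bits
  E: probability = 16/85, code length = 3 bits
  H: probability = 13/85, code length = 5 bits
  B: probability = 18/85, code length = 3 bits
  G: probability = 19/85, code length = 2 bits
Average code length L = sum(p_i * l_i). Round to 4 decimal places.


Weighted contributions p_i * l_i:
  F: (19/85) * 2 = 38/85
  E: (16/85) * 3 = 48/85
  H: (13/85) * 5 = 65/85
  B: (18/85) * 3 = 54/85
  G: (19/85) * 2 = 38/85
Sum = (38 + 48 + 65 + 54 + 38)/85 = 243/85

L = 243/85 = 2.8588 bits/symbol


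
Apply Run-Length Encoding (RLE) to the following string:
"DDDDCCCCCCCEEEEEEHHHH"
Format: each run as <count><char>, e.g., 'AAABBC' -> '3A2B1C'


Scanning runs left to right:
  i=0: run of 'D' x 4 -> '4D'
  i=4: run of 'C' x 7 -> '7C'
  i=11: run of 'E' x 6 -> '6E'
  i=17: run of 'H' x 4 -> '4H'

RLE = 4D7C6E4H


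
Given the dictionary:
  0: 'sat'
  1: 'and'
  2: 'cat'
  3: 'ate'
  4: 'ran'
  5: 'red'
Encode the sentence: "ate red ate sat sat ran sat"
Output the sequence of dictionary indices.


Look up each word in the dictionary:
  'ate' -> 3
  'red' -> 5
  'ate' -> 3
  'sat' -> 0
  'sat' -> 0
  'ran' -> 4
  'sat' -> 0

Encoded: [3, 5, 3, 0, 0, 4, 0]


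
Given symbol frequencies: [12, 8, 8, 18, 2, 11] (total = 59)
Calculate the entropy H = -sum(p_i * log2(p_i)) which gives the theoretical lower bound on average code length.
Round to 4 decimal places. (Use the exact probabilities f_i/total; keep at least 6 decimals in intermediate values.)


Per-symbol terms -p_i * log2(p_i) with p_i = f_i/59:
  p = 12/59 = 0.203390: log2(p) = -2.297681, -p*log2(p) = 0.467325
  p = 8/59 = 0.135593: log2(p) = -2.882643, -p*log2(p) = 0.390867
  p = 8/59 = 0.135593: log2(p) = -2.882643, -p*log2(p) = 0.390867
  p = 18/59 = 0.305085: log2(p) = -1.712718, -p*log2(p) = 0.522524
  p = 2/59 = 0.033898: log2(p) = -4.882643, -p*log2(p) = 0.165513
  p = 11/59 = 0.186441: log2(p) = -2.423211, -p*log2(p) = 0.451785
H = 0.467325 + 0.390867 + 0.390867 + 0.522524 + 0.165513 + 0.451785 = 2.388881

H = 2.3889 bits/symbol


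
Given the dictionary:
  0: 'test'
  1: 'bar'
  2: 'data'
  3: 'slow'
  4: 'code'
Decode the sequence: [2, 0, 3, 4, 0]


Look up each index in the dictionary:
  2 -> 'data'
  0 -> 'test'
  3 -> 'slow'
  4 -> 'code'
  0 -> 'test'

Decoded: "data test slow code test"


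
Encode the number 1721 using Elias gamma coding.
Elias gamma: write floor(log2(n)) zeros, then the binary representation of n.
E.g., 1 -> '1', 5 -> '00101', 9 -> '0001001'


num_bits = floor(log2(1721)) + 1 = 11
leading_zeros = num_bits - 1 = 10
binary(1721) = 11010111001

Elias gamma(1721) = '0000000000' + '11010111001' = 000000000011010111001 (21 bits)


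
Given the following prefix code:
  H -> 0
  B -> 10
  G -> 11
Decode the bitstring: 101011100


Decoding step by step:
Bits 10 -> B
Bits 10 -> B
Bits 11 -> G
Bits 10 -> B
Bits 0 -> H


Decoded message: BBGBH


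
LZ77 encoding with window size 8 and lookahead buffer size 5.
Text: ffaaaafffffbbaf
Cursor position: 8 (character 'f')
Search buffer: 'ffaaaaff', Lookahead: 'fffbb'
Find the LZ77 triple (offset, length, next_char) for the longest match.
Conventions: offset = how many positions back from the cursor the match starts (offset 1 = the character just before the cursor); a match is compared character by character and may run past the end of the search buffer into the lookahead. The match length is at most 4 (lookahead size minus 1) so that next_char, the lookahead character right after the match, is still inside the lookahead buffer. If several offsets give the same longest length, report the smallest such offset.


Try each offset into the search buffer:
  offset=1 (pos 7, char 'f'): match length 3
  offset=2 (pos 6, char 'f'): match length 3
  offset=3 (pos 5, char 'a'): match length 0
  offset=4 (pos 4, char 'a'): match length 0
  offset=5 (pos 3, char 'a'): match length 0
  offset=6 (pos 2, char 'a'): match length 0
  offset=7 (pos 1, char 'f'): match length 1
  offset=8 (pos 0, char 'f'): match length 2
Longest match has length 3, found at offsets 1, 2; take the smallest, offset 1.
next_char = character at position 8 + 3 = 11 -> 'b'

Best match: offset=1, length=3 (matching 'fff' starting at position 7)
LZ77 triple: (1, 3, 'b')
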